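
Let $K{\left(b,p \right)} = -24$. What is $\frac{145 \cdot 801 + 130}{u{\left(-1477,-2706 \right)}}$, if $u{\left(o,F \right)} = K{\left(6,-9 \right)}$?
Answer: $- \frac{116275}{24} \approx -4844.8$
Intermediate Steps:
$u{\left(o,F \right)} = -24$
$\frac{145 \cdot 801 + 130}{u{\left(-1477,-2706 \right)}} = \frac{145 \cdot 801 + 130}{-24} = \left(116145 + 130\right) \left(- \frac{1}{24}\right) = 116275 \left(- \frac{1}{24}\right) = - \frac{116275}{24}$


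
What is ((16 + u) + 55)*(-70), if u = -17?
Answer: -3780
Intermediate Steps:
((16 + u) + 55)*(-70) = ((16 - 17) + 55)*(-70) = (-1 + 55)*(-70) = 54*(-70) = -3780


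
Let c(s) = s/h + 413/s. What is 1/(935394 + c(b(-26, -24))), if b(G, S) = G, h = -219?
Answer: 5694/5326043665 ≈ 1.0691e-6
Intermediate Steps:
c(s) = 413/s - s/219 (c(s) = s/(-219) + 413/s = s*(-1/219) + 413/s = -s/219 + 413/s = 413/s - s/219)
1/(935394 + c(b(-26, -24))) = 1/(935394 + (413/(-26) - 1/219*(-26))) = 1/(935394 + (413*(-1/26) + 26/219)) = 1/(935394 + (-413/26 + 26/219)) = 1/(935394 - 89771/5694) = 1/(5326043665/5694) = 5694/5326043665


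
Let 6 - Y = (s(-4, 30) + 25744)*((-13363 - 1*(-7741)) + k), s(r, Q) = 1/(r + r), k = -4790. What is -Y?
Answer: -536090465/2 ≈ -2.6805e+8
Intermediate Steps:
s(r, Q) = 1/(2*r)
Y = 536090465/2 (Y = 6 - ((½)/(-4) + 25744)*((-13363 - 1*(-7741)) - 4790) = 6 - ((½)*(-¼) + 25744)*((-13363 + 7741) - 4790) = 6 - (-⅛ + 25744)*(-5622 - 4790) = 6 - 205951*(-10412)/8 = 6 - 1*(-536090453/2) = 6 + 536090453/2 = 536090465/2 ≈ 2.6805e+8)
-Y = -1*536090465/2 = -536090465/2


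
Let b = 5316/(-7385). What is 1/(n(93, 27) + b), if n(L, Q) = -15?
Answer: -7385/116091 ≈ -0.063614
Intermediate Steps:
b = -5316/7385 (b = 5316*(-1/7385) = -5316/7385 ≈ -0.71984)
1/(n(93, 27) + b) = 1/(-15 - 5316/7385) = 1/(-116091/7385) = -7385/116091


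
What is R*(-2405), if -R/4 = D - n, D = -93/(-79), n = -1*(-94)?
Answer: -70543460/79 ≈ -8.9296e+5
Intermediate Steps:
n = 94
D = 93/79 (D = -93*(-1/79) = 93/79 ≈ 1.1772)
R = 29332/79 (R = -4*(93/79 - 1*94) = -4*(93/79 - 94) = -4*(-7333/79) = 29332/79 ≈ 371.29)
R*(-2405) = (29332/79)*(-2405) = -70543460/79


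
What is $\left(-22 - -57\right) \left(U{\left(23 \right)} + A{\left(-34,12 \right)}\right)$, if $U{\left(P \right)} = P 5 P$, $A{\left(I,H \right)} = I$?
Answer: $91385$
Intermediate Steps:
$U{\left(P \right)} = 5 P^{2}$ ($U{\left(P \right)} = 5 P P = 5 P^{2}$)
$\left(-22 - -57\right) \left(U{\left(23 \right)} + A{\left(-34,12 \right)}\right) = \left(-22 - -57\right) \left(5 \cdot 23^{2} - 34\right) = \left(-22 + 57\right) \left(5 \cdot 529 - 34\right) = 35 \left(2645 - 34\right) = 35 \cdot 2611 = 91385$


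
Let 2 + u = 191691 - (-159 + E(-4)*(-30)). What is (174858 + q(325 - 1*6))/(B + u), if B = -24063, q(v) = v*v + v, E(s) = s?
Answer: 276938/167665 ≈ 1.6517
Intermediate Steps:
q(v) = v + v² (q(v) = v² + v = v + v²)
u = 191728 (u = -2 + (191691 - (-159 - 4*(-30))) = -2 + (191691 - (-159 + 120)) = -2 + (191691 - 1*(-39)) = -2 + (191691 + 39) = -2 + 191730 = 191728)
(174858 + q(325 - 1*6))/(B + u) = (174858 + (325 - 1*6)*(1 + (325 - 1*6)))/(-24063 + 191728) = (174858 + (325 - 6)*(1 + (325 - 6)))/167665 = (174858 + 319*(1 + 319))*(1/167665) = (174858 + 319*320)*(1/167665) = (174858 + 102080)*(1/167665) = 276938*(1/167665) = 276938/167665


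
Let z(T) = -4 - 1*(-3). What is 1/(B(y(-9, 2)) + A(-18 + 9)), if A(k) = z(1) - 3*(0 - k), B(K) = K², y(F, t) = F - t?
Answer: 1/93 ≈ 0.010753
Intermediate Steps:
z(T) = -1 (z(T) = -4 + 3 = -1)
A(k) = -1 + 3*k (A(k) = -1 - 3*(0 - k) = -1 - (-3)*k = -1 + 3*k)
1/(B(y(-9, 2)) + A(-18 + 9)) = 1/((-9 - 1*2)² + (-1 + 3*(-18 + 9))) = 1/((-9 - 2)² + (-1 + 3*(-9))) = 1/((-11)² + (-1 - 27)) = 1/(121 - 28) = 1/93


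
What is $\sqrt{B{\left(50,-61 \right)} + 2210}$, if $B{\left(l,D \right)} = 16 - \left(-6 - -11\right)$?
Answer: $\sqrt{2221} \approx 47.128$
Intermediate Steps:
$B{\left(l,D \right)} = 11$ ($B{\left(l,D \right)} = 16 - \left(-6 + 11\right) = 16 - 5 = 11$)
$\sqrt{B{\left(50,-61 \right)} + 2210} = \sqrt{11 + 2210} = \sqrt{2221}$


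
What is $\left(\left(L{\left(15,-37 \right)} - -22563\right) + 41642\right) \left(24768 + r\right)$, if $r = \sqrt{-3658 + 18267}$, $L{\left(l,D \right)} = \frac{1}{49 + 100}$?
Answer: $\frac{236944211328}{149} + \frac{9566546 \sqrt{14609}}{149} \approx 1.598 \cdot 10^{9}$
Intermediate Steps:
$L{\left(l,D \right)} = \frac{1}{149}$
$r = \sqrt{14609} \approx 120.87$
$\left(\left(L{\left(15,-37 \right)} - -22563\right) + 41642\right) \left(24768 + r\right) = \left(\left(\frac{1}{149} - -22563\right) + 41642\right) \left(24768 + \sqrt{14609}\right) = \left(\left(\frac{1}{149} + 22563\right) + 41642\right) \left(24768 + \sqrt{14609}\right) = \left(\frac{3361888}{149} + 41642\right) \left(24768 + \sqrt{14609}\right) = \frac{9566546 \left(24768 + \sqrt{14609}\right)}{149} = \frac{236944211328}{149} + \frac{9566546 \sqrt{14609}}{149}$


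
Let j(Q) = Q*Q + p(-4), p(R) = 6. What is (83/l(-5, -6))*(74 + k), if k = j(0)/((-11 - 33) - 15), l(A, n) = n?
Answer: -180940/177 ≈ -1022.3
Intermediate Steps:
j(Q) = 6 + Q² (j(Q) = Q*Q + 6 = Q² + 6 = 6 + Q²)
k = -6/59 (k = (6 + 0²)/((-11 - 33) - 15) = (6 + 0)/(-44 - 15) = 6/(-59) = 6*(-1/59) = -6/59 ≈ -0.10169)
(83/l(-5, -6))*(74 + k) = (83/(-6))*(74 - 6/59) = (83*(-⅙))*(4360/59) = -83/6*4360/59 = -180940/177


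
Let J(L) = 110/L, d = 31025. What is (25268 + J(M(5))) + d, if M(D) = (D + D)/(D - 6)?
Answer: 56282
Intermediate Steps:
M(D) = 2*D/(-6 + D) (M(D) = (2*D)/(-6 + D) = 2*D/(-6 + D))
(25268 + J(M(5))) + d = (25268 + 110/((2*5/(-6 + 5)))) + 31025 = (25268 + 110/((2*5/(-1)))) + 31025 = (25268 + 110/((2*5*(-1)))) + 31025 = (25268 + 110/(-10)) + 31025 = (25268 + 110*(-⅒)) + 31025 = (25268 - 11) + 31025 = 25257 + 31025 = 56282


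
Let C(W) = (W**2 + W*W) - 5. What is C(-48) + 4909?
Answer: 9512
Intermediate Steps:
C(W) = -5 + 2*W**2 (C(W) = (W**2 + W**2) - 5 = 2*W**2 - 5 = -5 + 2*W**2)
C(-48) + 4909 = (-5 + 2*(-48)**2) + 4909 = (-5 + 2*2304) + 4909 = (-5 + 4608) + 4909 = 4603 + 4909 = 9512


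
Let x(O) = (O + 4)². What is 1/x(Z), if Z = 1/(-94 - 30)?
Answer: 15376/245025 ≈ 0.062753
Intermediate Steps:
Z = -1/124 (Z = 1/(-124) = -1/124 ≈ -0.0080645)
x(O) = (4 + O)²
1/x(Z) = 1/((4 - 1/124)²) = 1/((495/124)²) = 1/(245025/15376) = 15376/245025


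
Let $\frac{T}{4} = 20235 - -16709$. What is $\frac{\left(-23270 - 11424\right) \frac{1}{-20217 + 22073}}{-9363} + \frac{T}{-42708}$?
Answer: $- \frac{106938725899}{30923666976} \approx -3.4582$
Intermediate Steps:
$T = 147776$ ($T = 4 \left(20235 - -16709\right) = 4 \left(20235 + 16709\right) = 4 \cdot 36944 = 147776$)
$\frac{\left(-23270 - 11424\right) \frac{1}{-20217 + 22073}}{-9363} + \frac{T}{-42708} = \frac{\left(-23270 - 11424\right) \frac{1}{-20217 + 22073}}{-9363} + \frac{147776}{-42708} = - \frac{34694}{1856} \left(- \frac{1}{9363}\right) + 147776 \left(- \frac{1}{42708}\right) = \left(-34694\right) \frac{1}{1856} \left(- \frac{1}{9363}\right) - \frac{36944}{10677} = \left(- \frac{17347}{928}\right) \left(- \frac{1}{9363}\right) - \frac{36944}{10677} = \frac{17347}{8688864} - \frac{36944}{10677} = - \frac{106938725899}{30923666976}$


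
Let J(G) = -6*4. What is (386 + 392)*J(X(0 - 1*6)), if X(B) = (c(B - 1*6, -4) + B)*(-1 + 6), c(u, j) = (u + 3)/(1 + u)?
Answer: -18672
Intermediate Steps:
c(u, j) = (3 + u)/(1 + u)
X(B) = 5*B + 5*(-3 + B)/(-5 + B) (X(B) = ((3 + (B - 1*6))/(1 + (B - 1*6)) + B)*(-1 + 6) = ((3 + (B - 6))/(1 + (B - 6)) + B)*5 = ((3 + (-6 + B))/(1 + (-6 + B)) + B)*5 = ((-3 + B)/(-5 + B) + B)*5 = (B + (-3 + B)/(-5 + B))*5 = 5*B + 5*(-3 + B)/(-5 + B))
J(G) = -24
(386 + 392)*J(X(0 - 1*6)) = (386 + 392)*(-24) = 778*(-24) = -18672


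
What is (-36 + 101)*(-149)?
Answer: -9685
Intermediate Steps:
(-36 + 101)*(-149) = 65*(-149) = -9685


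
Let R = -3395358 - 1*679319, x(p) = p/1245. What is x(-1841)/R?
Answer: 1841/5072972865 ≈ 3.6290e-7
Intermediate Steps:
x(p) = p/1245 (x(p) = p*(1/1245) = p/1245)
R = -4074677 (R = -3395358 - 679319 = -4074677)
x(-1841)/R = ((1/1245)*(-1841))/(-4074677) = -1841/1245*(-1/4074677) = 1841/5072972865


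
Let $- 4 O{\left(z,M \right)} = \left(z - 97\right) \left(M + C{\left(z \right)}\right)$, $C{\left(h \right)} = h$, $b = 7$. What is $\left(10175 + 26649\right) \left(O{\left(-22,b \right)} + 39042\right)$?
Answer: $1421249898$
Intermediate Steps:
$O{\left(z,M \right)} = - \frac{\left(-97 + z\right) \left(M + z\right)}{4}$ ($O{\left(z,M \right)} = - \frac{\left(z - 97\right) \left(M + z\right)}{4} = - \frac{\left(-97 + z\right) \left(M + z\right)}{4}$)
$\left(10175 + 26649\right) \left(O{\left(-22,b \right)} + 39042\right) = \left(10175 + 26649\right) \left(\left(- \frac{\left(-22\right)^{2}}{4} + \frac{97}{4} \cdot 7 + \frac{97}{4} \left(-22\right) - \frac{7}{4} \left(-22\right)\right) + 39042\right) = 36824 \left(\left(\left(- \frac{1}{4}\right) 484 + \frac{679}{4} - \frac{1067}{2} + \frac{77}{2}\right) + 39042\right) = 36824 \left(\left(-121 + \frac{679}{4} - \frac{1067}{2} + \frac{77}{2}\right) + 39042\right) = 36824 \left(- \frac{1785}{4} + 39042\right) = 36824 \cdot \frac{154383}{4} = 1421249898$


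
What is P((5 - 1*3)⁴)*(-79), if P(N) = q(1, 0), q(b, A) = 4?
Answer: -316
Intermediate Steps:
P(N) = 4
P((5 - 1*3)⁴)*(-79) = 4*(-79) = -316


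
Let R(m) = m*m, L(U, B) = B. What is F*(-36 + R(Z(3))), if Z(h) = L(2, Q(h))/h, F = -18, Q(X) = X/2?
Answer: 1287/2 ≈ 643.50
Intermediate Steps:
Q(X) = X/2 (Q(X) = X*(1/2) = X/2)
Z(h) = 1/2 (Z(h) = (h/2)/h = 1/2)
R(m) = m**2
F*(-36 + R(Z(3))) = -18*(-36 + (1/2)**2) = -18*(-36 + 1/4) = -18*(-143/4) = 1287/2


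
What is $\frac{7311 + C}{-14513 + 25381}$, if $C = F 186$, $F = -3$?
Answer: $\frac{6753}{10868} \approx 0.62137$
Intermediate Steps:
$C = -558$ ($C = \left(-3\right) 186 = -558$)
$\frac{7311 + C}{-14513 + 25381} = \frac{7311 - 558}{-14513 + 25381} = \frac{6753}{10868}$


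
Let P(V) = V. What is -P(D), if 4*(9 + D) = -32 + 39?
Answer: 29/4 ≈ 7.2500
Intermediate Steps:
D = -29/4 (D = -9 + (-32 + 39)/4 = -9 + (¼)*7 = -9 + 7/4 = -29/4 ≈ -7.2500)
-P(D) = -1*(-29/4) = 29/4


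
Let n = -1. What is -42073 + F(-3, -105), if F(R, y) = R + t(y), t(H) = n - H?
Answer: -41972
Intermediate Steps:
t(H) = -1 - H
F(R, y) = -1 + R - y (F(R, y) = R + (-1 - y) = -1 + R - y)
-42073 + F(-3, -105) = -42073 + (-1 - 3 - 1*(-105)) = -42073 + (-1 - 3 + 105) = -42073 + 101 = -41972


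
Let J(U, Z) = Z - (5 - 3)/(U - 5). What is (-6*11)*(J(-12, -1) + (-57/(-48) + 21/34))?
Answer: -8283/136 ≈ -60.904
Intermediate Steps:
J(U, Z) = Z - 2/(-5 + U)
(-6*11)*(J(-12, -1) + (-57/(-48) + 21/34)) = (-6*11)*((-2 - 5*(-1) - 12*(-1))/(-5 - 12) + (-57/(-48) + 21/34)) = -66*((-2 + 5 + 12)/(-17) + (-57*(-1/48) + 21*(1/34))) = -66*(-1/17*15 + (19/16 + 21/34)) = -66*(-15/17 + 491/272) = -66*251/272 = -8283/136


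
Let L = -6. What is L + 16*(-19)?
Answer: -310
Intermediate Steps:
L + 16*(-19) = -6 + 16*(-19) = -6 - 304 = -310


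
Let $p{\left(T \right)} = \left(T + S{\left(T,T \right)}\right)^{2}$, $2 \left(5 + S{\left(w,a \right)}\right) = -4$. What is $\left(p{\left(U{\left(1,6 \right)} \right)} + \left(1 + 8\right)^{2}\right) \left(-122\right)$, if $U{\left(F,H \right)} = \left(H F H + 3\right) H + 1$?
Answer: $-6351930$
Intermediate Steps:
$S{\left(w,a \right)} = -7$ ($S{\left(w,a \right)} = -5 + \frac{1}{2} \left(-4\right) = -5 - 2 = -7$)
$U{\left(F,H \right)} = 1 + H \left(3 + F H^{2}\right)$ ($U{\left(F,H \right)} = \left(F H H + 3\right) H + 1 = \left(F H^{2} + 3\right) H + 1 = \left(3 + F H^{2}\right) H + 1 = H \left(3 + F H^{2}\right) + 1 = 1 + H \left(3 + F H^{2}\right)$)
$p{\left(T \right)} = \left(-7 + T\right)^{2}$ ($p{\left(T \right)} = \left(T - 7\right)^{2} = \left(-7 + T\right)^{2}$)
$\left(p{\left(U{\left(1,6 \right)} \right)} + \left(1 + 8\right)^{2}\right) \left(-122\right) = \left(\left(-7 + \left(1 + 3 \cdot 6 + 1 \cdot 6^{3}\right)\right)^{2} + \left(1 + 8\right)^{2}\right) \left(-122\right) = \left(\left(-7 + \left(1 + 18 + 1 \cdot 216\right)\right)^{2} + 9^{2}\right) \left(-122\right) = \left(\left(-7 + \left(1 + 18 + 216\right)\right)^{2} + 81\right) \left(-122\right) = \left(\left(-7 + 235\right)^{2} + 81\right) \left(-122\right) = \left(228^{2} + 81\right) \left(-122\right) = \left(51984 + 81\right) \left(-122\right) = 52065 \left(-122\right) = -6351930$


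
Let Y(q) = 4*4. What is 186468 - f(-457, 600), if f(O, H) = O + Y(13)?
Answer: 186909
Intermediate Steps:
Y(q) = 16
f(O, H) = 16 + O (f(O, H) = O + 16 = 16 + O)
186468 - f(-457, 600) = 186468 - (16 - 457) = 186468 - 1*(-441) = 186468 + 441 = 186909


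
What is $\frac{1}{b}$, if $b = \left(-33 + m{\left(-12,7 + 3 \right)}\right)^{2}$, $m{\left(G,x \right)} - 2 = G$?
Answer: $\frac{1}{1849} \approx 0.00054083$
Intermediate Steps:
$m{\left(G,x \right)} = 2 + G$
$b = 1849$ ($b = \left(-33 + \left(2 - 12\right)\right)^{2} = \left(-33 - 10\right)^{2} = \left(-43\right)^{2} = 1849$)
$\frac{1}{b} = \frac{1}{1849}$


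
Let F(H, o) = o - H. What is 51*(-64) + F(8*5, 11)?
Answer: -3293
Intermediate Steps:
51*(-64) + F(8*5, 11) = 51*(-64) + (11 - 8*5) = -3264 + (11 - 1*40) = -3264 + (11 - 40) = -3264 - 29 = -3293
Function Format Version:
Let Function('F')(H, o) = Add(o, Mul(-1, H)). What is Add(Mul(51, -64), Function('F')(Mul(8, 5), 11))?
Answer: -3293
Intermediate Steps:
Add(Mul(51, -64), Function('F')(Mul(8, 5), 11)) = Add(Mul(51, -64), Add(11, Mul(-1, Mul(8, 5)))) = Add(-3264, Add(11, Mul(-1, 40))) = Add(-3264, Add(11, -40)) = Add(-3264, -29) = -3293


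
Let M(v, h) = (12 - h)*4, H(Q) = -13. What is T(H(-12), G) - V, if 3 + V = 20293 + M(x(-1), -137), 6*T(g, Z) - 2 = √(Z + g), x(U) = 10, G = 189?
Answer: -62657/3 + 2*√11/3 ≈ -20883.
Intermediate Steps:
T(g, Z) = ⅓ + √(Z + g)/6
M(v, h) = 48 - 4*h
V = 20886 (V = -3 + (20293 + (48 - 4*(-137))) = -3 + (20293 + (48 + 548)) = -3 + (20293 + 596) = -3 + 20889 = 20886)
T(H(-12), G) - V = (⅓ + √(189 - 13)/6) - 1*20886 = (⅓ + √176/6) - 20886 = (⅓ + (4*√11)/6) - 20886 = (⅓ + 2*√11/3) - 20886 = -62657/3 + 2*√11/3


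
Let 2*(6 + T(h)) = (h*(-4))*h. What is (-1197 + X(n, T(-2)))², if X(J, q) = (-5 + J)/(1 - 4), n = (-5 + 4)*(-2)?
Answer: 1430416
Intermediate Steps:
n = 2 (n = -1*(-2) = 2)
T(h) = -6 - 2*h² (T(h) = -6 + ((h*(-4))*h)/2 = -6 + ((-4*h)*h)/2 = -6 + (-4*h²)/2 = -6 - 2*h²)
X(J, q) = 5/3 - J/3 (X(J, q) = (-5 + J)/(-3) = (-5 + J)*(-⅓) = 5/3 - J/3)
(-1197 + X(n, T(-2)))² = (-1197 + (5/3 - ⅓*2))² = (-1197 + (5/3 - ⅔))² = (-1197 + 1)² = (-1196)² = 1430416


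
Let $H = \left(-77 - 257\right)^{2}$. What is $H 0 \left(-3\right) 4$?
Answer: $0$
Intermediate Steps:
$H = 111556$ ($H = \left(-334\right)^{2} = 111556$)
$H 0 \left(-3\right) 4 = 111556 \cdot 0 \left(-3\right) 4 = 111556 \cdot 0 \cdot 4 = 111556 \cdot 0 = 0$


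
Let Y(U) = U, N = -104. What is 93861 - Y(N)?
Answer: 93965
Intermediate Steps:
93861 - Y(N) = 93861 - 1*(-104) = 93861 + 104 = 93965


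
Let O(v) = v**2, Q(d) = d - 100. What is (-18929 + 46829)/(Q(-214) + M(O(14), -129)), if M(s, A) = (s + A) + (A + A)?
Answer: -5580/101 ≈ -55.247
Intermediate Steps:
Q(d) = -100 + d
M(s, A) = s + 3*A (M(s, A) = (A + s) + 2*A = s + 3*A)
(-18929 + 46829)/(Q(-214) + M(O(14), -129)) = (-18929 + 46829)/((-100 - 214) + (14**2 + 3*(-129))) = 27900/(-314 + (196 - 387)) = 27900/(-314 - 191) = 27900/(-505) = 27900*(-1/505) = -5580/101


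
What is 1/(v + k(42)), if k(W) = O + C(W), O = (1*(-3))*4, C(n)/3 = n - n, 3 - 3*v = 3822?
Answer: -1/1285 ≈ -0.00077821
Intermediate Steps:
v = -1273 (v = 1 - 1/3*3822 = 1 - 1274 = -1273)
C(n) = 0 (C(n) = 3*(n - n) = 3*0 = 0)
O = -12 (O = -3*4 = -12)
k(W) = -12 (k(W) = -12 + 0 = -12)
1/(v + k(42)) = 1/(-1273 - 12) = 1/(-1285) = -1/1285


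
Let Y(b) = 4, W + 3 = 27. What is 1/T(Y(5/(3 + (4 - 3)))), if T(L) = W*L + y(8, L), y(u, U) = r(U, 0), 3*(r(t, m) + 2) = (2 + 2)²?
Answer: 3/298 ≈ 0.010067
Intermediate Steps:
r(t, m) = 10/3 (r(t, m) = -2 + (2 + 2)²/3 = -2 + (⅓)*4² = -2 + (⅓)*16 = -2 + 16/3 = 10/3)
y(u, U) = 10/3
W = 24 (W = -3 + 27 = 24)
T(L) = 10/3 + 24*L (T(L) = 24*L + 10/3 = 10/3 + 24*L)
1/T(Y(5/(3 + (4 - 3)))) = 1/(10/3 + 24*4) = 1/(10/3 + 96) = 1/(298/3) = 3/298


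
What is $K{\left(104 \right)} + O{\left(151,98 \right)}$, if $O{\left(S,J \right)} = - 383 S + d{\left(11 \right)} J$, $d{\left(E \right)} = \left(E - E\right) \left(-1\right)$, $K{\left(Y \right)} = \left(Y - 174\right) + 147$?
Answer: $-57756$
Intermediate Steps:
$K{\left(Y \right)} = -27 + Y$ ($K{\left(Y \right)} = \left(-174 + Y\right) + 147 = -27 + Y$)
$d{\left(E \right)} = 0$ ($d{\left(E \right)} = 0 \left(-1\right) = 0$)
$O{\left(S,J \right)} = - 383 S$ ($O{\left(S,J \right)} = - 383 S + 0 J = - 383 S + 0 = - 383 S$)
$K{\left(104 \right)} + O{\left(151,98 \right)} = \left(-27 + 104\right) - 57833 = 77 - 57833 = -57756$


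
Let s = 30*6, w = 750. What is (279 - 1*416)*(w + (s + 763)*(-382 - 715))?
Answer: 141619777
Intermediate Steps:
s = 180
(279 - 1*416)*(w + (s + 763)*(-382 - 715)) = (279 - 1*416)*(750 + (180 + 763)*(-382 - 715)) = (279 - 416)*(750 + 943*(-1097)) = -137*(750 - 1034471) = -137*(-1033721) = 141619777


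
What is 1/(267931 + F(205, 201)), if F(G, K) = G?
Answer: 1/268136 ≈ 3.7295e-6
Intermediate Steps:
1/(267931 + F(205, 201)) = 1/(267931 + 205) = 1/268136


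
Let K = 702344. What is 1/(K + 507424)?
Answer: 1/1209768 ≈ 8.2661e-7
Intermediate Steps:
1/(K + 507424) = 1/(702344 + 507424) = 1/1209768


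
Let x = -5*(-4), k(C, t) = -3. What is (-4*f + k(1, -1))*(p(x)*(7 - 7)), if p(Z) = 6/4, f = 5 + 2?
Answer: 0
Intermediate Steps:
f = 7
x = 20
p(Z) = 3/2 (p(Z) = 6*(1/4) = 3/2)
(-4*f + k(1, -1))*(p(x)*(7 - 7)) = (-4*7 - 3)*(3*(7 - 7)/2) = (-28 - 3)*((3/2)*0) = -31*0 = 0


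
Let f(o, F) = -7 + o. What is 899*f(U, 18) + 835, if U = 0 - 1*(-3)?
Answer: -2761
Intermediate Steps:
U = 3 (U = 0 + 3 = 3)
899*f(U, 18) + 835 = 899*(-7 + 3) + 835 = 899*(-4) + 835 = -3596 + 835 = -2761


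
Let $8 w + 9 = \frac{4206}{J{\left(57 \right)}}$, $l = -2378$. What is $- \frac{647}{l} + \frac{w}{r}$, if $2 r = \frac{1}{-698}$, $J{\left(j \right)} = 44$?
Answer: $- \frac{790486471}{52316} \approx -15110.0$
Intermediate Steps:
$r = - \frac{1}{1396}$ ($r = \frac{1}{2 \left(-698\right)} = \frac{1}{2} \left(- \frac{1}{698}\right) = - \frac{1}{1396} \approx -0.00071633$)
$w = \frac{1905}{176}$ ($w = - \frac{9}{8} + \frac{4206 \cdot \frac{1}{44}}{8} = - \frac{9}{8} + \frac{1}{8} \cdot \frac{2103}{22} = - \frac{9}{8} + \frac{2103}{176} = \frac{1905}{176} \approx 10.824$)
$- \frac{647}{l} + \frac{w}{r} = - \frac{647}{-2378} + \frac{1905}{176 \left(- \frac{1}{1396}\right)} = \left(-647\right) \left(- \frac{1}{2378}\right) + \frac{1905}{176} \left(-1396\right) = \frac{647}{2378} - \frac{664845}{44} = - \frac{790486471}{52316}$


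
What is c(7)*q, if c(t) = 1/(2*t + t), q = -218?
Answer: -218/21 ≈ -10.381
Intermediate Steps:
c(t) = 1/(3*t)
c(7)*q = ((⅓)/7)*(-218) = ((⅓)*(⅐))*(-218) = (1/21)*(-218) = -218/21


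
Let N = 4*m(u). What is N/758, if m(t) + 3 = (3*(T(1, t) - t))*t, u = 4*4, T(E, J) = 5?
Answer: -1062/379 ≈ -2.8021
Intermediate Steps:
u = 16
m(t) = -3 + t*(15 - 3*t) (m(t) = -3 + (3*(5 - t))*t = -3 + (15 - 3*t)*t = -3 + t*(15 - 3*t))
N = -2124 (N = 4*(-3 - 3*16**2 + 15*16) = 4*(-3 - 3*256 + 240) = 4*(-3 - 768 + 240) = 4*(-531) = -2124)
N/758 = -2124/758 = -2124*1/758 = -1062/379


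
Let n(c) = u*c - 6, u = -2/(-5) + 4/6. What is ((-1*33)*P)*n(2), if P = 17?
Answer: 10846/5 ≈ 2169.2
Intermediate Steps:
u = 16/15 (u = -2*(-⅕) + 4*(⅙) = ⅖ + ⅔ = 16/15 ≈ 1.0667)
n(c) = -6 + 16*c/15 (n(c) = 16*c/15 - 6 = -6 + 16*c/15)
((-1*33)*P)*n(2) = (-1*33*17)*(-6 + (16/15)*2) = (-33*17)*(-6 + 32/15) = -561*(-58/15) = 10846/5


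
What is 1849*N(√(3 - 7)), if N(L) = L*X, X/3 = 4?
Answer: 44376*I ≈ 44376.0*I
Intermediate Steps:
X = 12 (X = 3*4 = 12)
N(L) = 12*L (N(L) = L*12 = 12*L)
1849*N(√(3 - 7)) = 1849*(12*√(3 - 7)) = 1849*(12*√(-4)) = 1849*(12*(2*I)) = 1849*(24*I) = 44376*I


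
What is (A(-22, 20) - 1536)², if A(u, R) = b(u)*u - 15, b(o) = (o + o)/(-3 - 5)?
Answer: 2795584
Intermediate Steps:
b(o) = -o/4 (b(o) = (2*o)/(-8) = (2*o)*(-⅛) = -o/4)
A(u, R) = -15 - u²/4 (A(u, R) = (-u/4)*u - 15 = -u²/4 - 15 = -15 - u²/4)
(A(-22, 20) - 1536)² = ((-15 - ¼*(-22)²) - 1536)² = ((-15 - ¼*484) - 1536)² = ((-15 - 121) - 1536)² = (-136 - 1536)² = (-1672)² = 2795584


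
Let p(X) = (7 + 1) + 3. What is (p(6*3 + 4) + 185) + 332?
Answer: 528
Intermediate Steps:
p(X) = 11 (p(X) = 8 + 3 = 11)
(p(6*3 + 4) + 185) + 332 = (11 + 185) + 332 = 196 + 332 = 528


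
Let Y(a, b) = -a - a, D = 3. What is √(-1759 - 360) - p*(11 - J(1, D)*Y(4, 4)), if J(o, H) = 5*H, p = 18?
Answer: -2358 + I*√2119 ≈ -2358.0 + 46.033*I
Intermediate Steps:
Y(a, b) = -2*a
√(-1759 - 360) - p*(11 - J(1, D)*Y(4, 4)) = √(-1759 - 360) - 18*(11 - 5*3*(-2*4)) = √(-2119) - 18*(11 - 15*(-8)) = I*√2119 - 18*(11 - 1*(-120)) = I*√2119 - 18*(11 + 120) = I*√2119 - 18*131 = I*√2119 - 1*2358 = I*√2119 - 2358 = -2358 + I*√2119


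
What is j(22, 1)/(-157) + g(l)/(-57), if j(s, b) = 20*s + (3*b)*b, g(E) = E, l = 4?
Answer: -25879/8949 ≈ -2.8918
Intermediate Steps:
j(s, b) = 3*b² + 20*s (j(s, b) = 20*s + 3*b² = 3*b² + 20*s)
j(22, 1)/(-157) + g(l)/(-57) = (3*1² + 20*22)/(-157) + 4/(-57) = (3*1 + 440)*(-1/157) + 4*(-1/57) = (3 + 440)*(-1/157) - 4/57 = 443*(-1/157) - 4/57 = -443/157 - 4/57 = -25879/8949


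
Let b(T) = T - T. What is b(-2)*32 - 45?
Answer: -45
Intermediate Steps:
b(T) = 0
b(-2)*32 - 45 = 0*32 - 45 = 0 - 45 = -45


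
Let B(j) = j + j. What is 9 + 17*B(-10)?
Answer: -331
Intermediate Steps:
B(j) = 2*j
9 + 17*B(-10) = 9 + 17*(2*(-10)) = 9 + 17*(-20) = 9 - 340 = -331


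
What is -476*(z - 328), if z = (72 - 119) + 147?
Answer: 108528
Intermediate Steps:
z = 100 (z = -47 + 147 = 100)
-476*(z - 328) = -476*(100 - 328) = -476*(-228) = 108528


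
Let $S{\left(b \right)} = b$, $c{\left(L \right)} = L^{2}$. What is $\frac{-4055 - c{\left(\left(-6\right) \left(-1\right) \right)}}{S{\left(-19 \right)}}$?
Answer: $\frac{4091}{19} \approx 215.32$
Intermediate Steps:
$\frac{-4055 - c{\left(\left(-6\right) \left(-1\right) \right)}}{S{\left(-19 \right)}} = \frac{-4055 - \left(\left(-6\right) \left(-1\right)\right)^{2}}{-19} = \left(-4055 - 6^{2}\right) \left(- \frac{1}{19}\right) = \left(-4055 - 36\right) \left(- \frac{1}{19}\right) = \left(-4091\right) \left(- \frac{1}{19}\right) = \frac{4091}{19}$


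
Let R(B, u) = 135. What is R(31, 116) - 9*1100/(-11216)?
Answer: 381015/2804 ≈ 135.88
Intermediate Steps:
R(31, 116) - 9*1100/(-11216) = 135 - 9*1100/(-11216) = 135 - 9900*(-1)/11216 = 135 - 1*(-2475/2804) = 135 + 2475/2804 = 381015/2804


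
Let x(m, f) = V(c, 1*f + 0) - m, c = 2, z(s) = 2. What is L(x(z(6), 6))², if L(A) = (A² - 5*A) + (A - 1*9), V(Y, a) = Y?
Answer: 81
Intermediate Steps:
x(m, f) = 2 - m
L(A) = -9 + A² - 4*A (L(A) = (A² - 5*A) + (A - 9) = (A² - 5*A) + (-9 + A) = -9 + A² - 4*A)
L(x(z(6), 6))² = (-9 + (2 - 1*2)² - 4*(2 - 1*2))² = (-9 + (2 - 2)² - 4*(2 - 2))² = (-9 + 0² - 4*0)² = (-9 + 0 + 0)² = (-9)² = 81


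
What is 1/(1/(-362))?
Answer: -362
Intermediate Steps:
1/(1/(-362)) = 1/(-1/362) = -362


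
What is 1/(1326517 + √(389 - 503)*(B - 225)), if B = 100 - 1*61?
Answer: 1326517/1759651295233 + 186*I*√114/1759651295233 ≈ 7.5385e-7 + 1.1286e-9*I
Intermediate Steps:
B = 39 (B = 100 - 61 = 39)
1/(1326517 + √(389 - 503)*(B - 225)) = 1/(1326517 + √(389 - 503)*(39 - 225)) = 1/(1326517 + √(-114)*(-186)) = 1/(1326517 + (I*√114)*(-186)) = 1/(1326517 - 186*I*√114)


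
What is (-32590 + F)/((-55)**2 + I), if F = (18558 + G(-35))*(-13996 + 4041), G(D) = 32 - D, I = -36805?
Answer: 37088893/6756 ≈ 5489.8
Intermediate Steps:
F = -185411875 (F = (18558 + (32 - 1*(-35)))*(-13996 + 4041) = (18558 + (32 + 35))*(-9955) = (18558 + 67)*(-9955) = 18625*(-9955) = -185411875)
(-32590 + F)/((-55)**2 + I) = (-32590 - 185411875)/((-55)**2 - 36805) = -185444465/(3025 - 36805) = -185444465/(-33780) = -185444465*(-1/33780) = 37088893/6756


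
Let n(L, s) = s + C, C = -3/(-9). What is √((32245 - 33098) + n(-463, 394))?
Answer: 4*I*√258/3 ≈ 21.417*I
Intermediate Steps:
C = ⅓ (C = -3*(-⅑) = ⅓ ≈ 0.33333)
n(L, s) = ⅓ + s (n(L, s) = s + ⅓ = ⅓ + s)
√((32245 - 33098) + n(-463, 394)) = √((32245 - 33098) + (⅓ + 394)) = √(-853 + 1183/3) = √(-1376/3) = 4*I*√258/3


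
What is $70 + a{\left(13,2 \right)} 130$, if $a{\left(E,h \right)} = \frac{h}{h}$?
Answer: $200$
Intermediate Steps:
$a{\left(E,h \right)} = 1$
$70 + a{\left(13,2 \right)} 130 = 70 + 1 \cdot 130 = 70 + 130 = 200$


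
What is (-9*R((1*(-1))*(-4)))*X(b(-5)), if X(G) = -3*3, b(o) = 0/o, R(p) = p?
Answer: 324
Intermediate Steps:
b(o) = 0
X(G) = -9
(-9*R((1*(-1))*(-4)))*X(b(-5)) = -9*1*(-1)*(-4)*(-9) = -(-9)*(-4)*(-9) = -9*4*(-9) = -36*(-9) = 324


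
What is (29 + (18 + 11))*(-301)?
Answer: -17458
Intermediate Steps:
(29 + (18 + 11))*(-301) = (29 + 29)*(-301) = 58*(-301) = -17458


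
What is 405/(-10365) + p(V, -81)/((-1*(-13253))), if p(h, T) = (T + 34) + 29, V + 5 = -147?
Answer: -370269/9157823 ≈ -0.040432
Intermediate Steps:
V = -152 (V = -5 - 147 = -152)
p(h, T) = 63 + T (p(h, T) = (34 + T) + 29 = 63 + T)
405/(-10365) + p(V, -81)/((-1*(-13253))) = 405/(-10365) + (63 - 81)/((-1*(-13253))) = 405*(-1/10365) - 18/13253 = -27/691 - 18*1/13253 = -27/691 - 18/13253 = -370269/9157823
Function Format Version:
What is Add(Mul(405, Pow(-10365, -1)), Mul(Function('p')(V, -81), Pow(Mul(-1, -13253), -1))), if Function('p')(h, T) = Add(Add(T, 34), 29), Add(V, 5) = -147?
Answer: Rational(-370269, 9157823) ≈ -0.040432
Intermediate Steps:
V = -152 (V = Add(-5, -147) = -152)
Function('p')(h, T) = Add(63, T) (Function('p')(h, T) = Add(Add(34, T), 29) = Add(63, T))
Add(Mul(405, Pow(-10365, -1)), Mul(Function('p')(V, -81), Pow(Mul(-1, -13253), -1))) = Add(Mul(405, Pow(-10365, -1)), Mul(Add(63, -81), Pow(Mul(-1, -13253), -1))) = Add(Mul(405, Rational(-1, 10365)), Mul(-18, Pow(13253, -1))) = Add(Rational(-27, 691), Mul(-18, Rational(1, 13253))) = Add(Rational(-27, 691), Rational(-18, 13253)) = Rational(-370269, 9157823)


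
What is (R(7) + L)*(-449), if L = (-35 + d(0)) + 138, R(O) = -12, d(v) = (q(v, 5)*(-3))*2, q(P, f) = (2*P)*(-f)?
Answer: -40859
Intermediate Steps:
q(P, f) = -2*P*f
d(v) = 60*v (d(v) = (-2*v*5*(-3))*2 = (-10*v*(-3))*2 = (30*v)*2 = 60*v)
L = 103 (L = (-35 + 60*0) + 138 = (-35 + 0) + 138 = -35 + 138 = 103)
(R(7) + L)*(-449) = (-12 + 103)*(-449) = 91*(-449) = -40859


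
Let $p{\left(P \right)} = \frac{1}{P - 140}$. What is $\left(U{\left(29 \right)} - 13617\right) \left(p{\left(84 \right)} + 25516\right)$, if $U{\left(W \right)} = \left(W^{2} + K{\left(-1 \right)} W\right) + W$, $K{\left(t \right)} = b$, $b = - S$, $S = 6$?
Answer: $- \frac{18462752295}{56} \approx -3.2969 \cdot 10^{8}$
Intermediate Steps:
$b = -6$ ($b = \left(-1\right) 6 = -6$)
$K{\left(t \right)} = -6$
$p{\left(P \right)} = \frac{1}{-140 + P}$
$U{\left(W \right)} = W^{2} - 5 W$ ($U{\left(W \right)} = \left(W^{2} - 6 W\right) + W = W^{2} - 5 W$)
$\left(U{\left(29 \right)} - 13617\right) \left(p{\left(84 \right)} + 25516\right) = \left(29 \left(-5 + 29\right) - 13617\right) \left(\frac{1}{-140 + 84} + 25516\right) = \left(29 \cdot 24 - 13617\right) \left(\frac{1}{-56} + 25516\right) = \left(696 - 13617\right) \left(- \frac{1}{56} + 25516\right) = \left(-12921\right) \frac{1428895}{56} = - \frac{18462752295}{56}$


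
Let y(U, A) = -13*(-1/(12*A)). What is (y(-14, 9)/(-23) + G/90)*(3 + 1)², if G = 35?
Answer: 3812/621 ≈ 6.1385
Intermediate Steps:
y(U, A) = 13/(12*A) (y(U, A) = -13*(-1/(12*A)) = -(-13)/(12*A) = 13/(12*A))
(y(-14, 9)/(-23) + G/90)*(3 + 1)² = (((13/12)/9)/(-23) + 35/90)*(3 + 1)² = (((13/12)*(⅑))*(-1/23) + 35*(1/90))*4² = ((13/108)*(-1/23) + 7/18)*16 = (-13/2484 + 7/18)*16 = (953/2484)*16 = 3812/621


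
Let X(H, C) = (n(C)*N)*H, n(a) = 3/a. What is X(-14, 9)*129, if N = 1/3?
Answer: -602/3 ≈ -200.67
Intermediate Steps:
N = ⅓ ≈ 0.33333
X(H, C) = H/C (X(H, C) = ((3/C)*(⅓))*H = H/C)
X(-14, 9)*129 = -14/9*129 = -602/3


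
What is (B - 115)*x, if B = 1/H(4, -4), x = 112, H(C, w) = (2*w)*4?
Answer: -25767/2 ≈ -12884.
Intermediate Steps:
H(C, w) = 8*w
B = -1/32 (B = 1/(8*(-4)) = 1/(-32) = -1/32 ≈ -0.031250)
(B - 115)*x = (-1/32 - 115)*112 = -3681/32*112 = -25767/2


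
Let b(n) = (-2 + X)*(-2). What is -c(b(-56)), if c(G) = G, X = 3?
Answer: 2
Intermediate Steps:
b(n) = -2 (b(n) = (-2 + 3)*(-2) = 1*(-2) = -2)
-c(b(-56)) = -1*(-2) = 2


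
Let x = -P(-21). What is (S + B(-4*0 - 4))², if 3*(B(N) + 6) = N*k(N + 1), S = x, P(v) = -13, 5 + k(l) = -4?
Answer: 361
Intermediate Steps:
k(l) = -9 (k(l) = -5 - 4 = -9)
x = 13 (x = -1*(-13) = 13)
S = 13
B(N) = -6 - 3*N (B(N) = -6 + (N*(-9))/3 = -6 + (-9*N)/3 = -6 - 3*N)
(S + B(-4*0 - 4))² = (13 + (-6 - 3*(-4*0 - 4)))² = (13 + (-6 - 3*(0 - 4)))² = (13 + (-6 - 3*(-4)))² = (13 + (-6 + 12))² = (13 + 6)² = 19² = 361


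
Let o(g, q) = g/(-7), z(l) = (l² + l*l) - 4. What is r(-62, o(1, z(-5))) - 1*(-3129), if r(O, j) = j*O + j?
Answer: 21964/7 ≈ 3137.7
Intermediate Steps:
z(l) = -4 + 2*l² (z(l) = (l² + l²) - 4 = 2*l² - 4 = -4 + 2*l²)
o(g, q) = -g/7 (o(g, q) = g*(-⅐) = -g/7)
r(O, j) = j + O*j (r(O, j) = O*j + j = j + O*j)
r(-62, o(1, z(-5))) - 1*(-3129) = (-⅐*1)*(1 - 62) - 1*(-3129) = -⅐*(-61) + 3129 = 61/7 + 3129 = 21964/7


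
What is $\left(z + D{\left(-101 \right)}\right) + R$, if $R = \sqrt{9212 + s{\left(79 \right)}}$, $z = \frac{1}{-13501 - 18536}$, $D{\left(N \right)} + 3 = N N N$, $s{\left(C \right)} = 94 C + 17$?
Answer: $- \frac{33007849249}{32037} + \sqrt{16655} \approx -1.0302 \cdot 10^{6}$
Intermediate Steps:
$s{\left(C \right)} = 17 + 94 C$
$D{\left(N \right)} = -3 + N^{3}$ ($D{\left(N \right)} = -3 + N N N = -3 + N^{2} N = -3 + N^{3}$)
$z = - \frac{1}{32037}$ ($z = \frac{1}{-32037} = - \frac{1}{32037} \approx -3.1214 \cdot 10^{-5}$)
$R = \sqrt{16655}$ ($R = \sqrt{9212 + \left(17 + 94 \cdot 79\right)} = \sqrt{9212 + \left(17 + 7426\right)} = \sqrt{9212 + 7443} = \sqrt{16655} \approx 129.05$)
$\left(z + D{\left(-101 \right)}\right) + R = \left(- \frac{1}{32037} + \left(-3 + \left(-101\right)^{3}\right)\right) + \sqrt{16655} = \left(- \frac{1}{32037} - 1030304\right) + \sqrt{16655} = - \frac{33007849249}{32037} + \sqrt{16655}$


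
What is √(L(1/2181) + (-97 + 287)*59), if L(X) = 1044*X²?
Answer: 7*√120914494/727 ≈ 105.88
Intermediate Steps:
√(L(1/2181) + (-97 + 287)*59) = √(1044*(1/2181)² + (-97 + 287)*59) = √(1044*(1/2181)² + 190*59) = √(1044*(1/4756761) + 11210) = √(116/528529 + 11210) = √(5924810206/528529) = 7*√120914494/727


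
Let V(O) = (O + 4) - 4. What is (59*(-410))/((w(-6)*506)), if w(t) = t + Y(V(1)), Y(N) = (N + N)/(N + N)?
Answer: 2419/253 ≈ 9.5613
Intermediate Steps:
V(O) = O (V(O) = (4 + O) - 4 = O)
Y(N) = 1 (Y(N) = (2*N)/((2*N)) = (2*N)*(1/(2*N)) = 1)
w(t) = 1 + t (w(t) = t + 1 = 1 + t)
(59*(-410))/((w(-6)*506)) = (59*(-410))/(((1 - 6)*506)) = -24190/((-5*506)) = -24190/(-2530) = -24190*(-1/2530) = 2419/253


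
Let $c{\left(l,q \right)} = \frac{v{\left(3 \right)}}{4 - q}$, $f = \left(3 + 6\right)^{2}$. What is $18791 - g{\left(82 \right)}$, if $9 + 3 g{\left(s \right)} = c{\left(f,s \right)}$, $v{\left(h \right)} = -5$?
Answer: $\frac{4397791}{234} \approx 18794.0$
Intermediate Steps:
$f = 81$ ($f = 9^{2} = 81$)
$c{\left(l,q \right)} = - \frac{5}{4 - q}$
$g{\left(s \right)} = -3 + \frac{5}{3 \left(-4 + s\right)}$ ($g{\left(s \right)} = -3 + \frac{5 \frac{1}{-4 + s}}{3} = -3 + \frac{5}{3 \left(-4 + s\right)}$)
$18791 - g{\left(82 \right)} = 18791 - \frac{41 - 738}{3 \left(-4 + 82\right)} = 18791 - \frac{41 - 738}{3 \cdot 78} = 18791 - \frac{1}{3} \cdot \frac{1}{78} \left(-697\right) = 18791 - - \frac{697}{234} = 18791 + \frac{697}{234} = \frac{4397791}{234}$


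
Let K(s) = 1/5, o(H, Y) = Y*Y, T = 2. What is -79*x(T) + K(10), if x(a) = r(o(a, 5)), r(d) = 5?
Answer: -1974/5 ≈ -394.80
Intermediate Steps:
o(H, Y) = Y²
x(a) = 5
K(s) = ⅕
-79*x(T) + K(10) = -79*5 + ⅕ = -395 + ⅕ = -1974/5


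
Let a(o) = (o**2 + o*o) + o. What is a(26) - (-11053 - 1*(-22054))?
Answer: -9623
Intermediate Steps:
a(o) = o + 2*o**2 (a(o) = (o**2 + o**2) + o = 2*o**2 + o = o + 2*o**2)
a(26) - (-11053 - 1*(-22054)) = 26*(1 + 2*26) - (-11053 - 1*(-22054)) = 26*(1 + 52) - (-11053 + 22054) = 26*53 - 1*11001 = 1378 - 11001 = -9623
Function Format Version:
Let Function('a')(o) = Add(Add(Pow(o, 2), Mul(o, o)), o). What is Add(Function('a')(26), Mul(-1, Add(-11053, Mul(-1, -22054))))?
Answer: -9623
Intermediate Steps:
Function('a')(o) = Add(o, Mul(2, Pow(o, 2))) (Function('a')(o) = Add(Add(Pow(o, 2), Pow(o, 2)), o) = Add(Mul(2, Pow(o, 2)), o) = Add(o, Mul(2, Pow(o, 2))))
Add(Function('a')(26), Mul(-1, Add(-11053, Mul(-1, -22054)))) = Add(Mul(26, Add(1, Mul(2, 26))), Mul(-1, Add(-11053, Mul(-1, -22054)))) = Add(Mul(26, Add(1, 52)), Mul(-1, Add(-11053, 22054))) = Add(Mul(26, 53), Mul(-1, 11001)) = Add(1378, -11001) = -9623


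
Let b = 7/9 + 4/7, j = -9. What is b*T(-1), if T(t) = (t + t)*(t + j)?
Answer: 1700/63 ≈ 26.984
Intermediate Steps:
b = 85/63 (b = 7*(⅑) + 4*(⅐) = 7/9 + 4/7 = 85/63 ≈ 1.3492)
T(t) = 2*t*(-9 + t) (T(t) = (t + t)*(t - 9) = (2*t)*(-9 + t) = 2*t*(-9 + t))
b*T(-1) = 85*(2*(-1)*(-9 - 1))/63 = 85*(2*(-1)*(-10))/63 = (85/63)*20 = 1700/63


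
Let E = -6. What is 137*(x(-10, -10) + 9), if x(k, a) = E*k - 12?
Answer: 7809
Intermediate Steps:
x(k, a) = -12 - 6*k (x(k, a) = -6*k - 12 = -12 - 6*k)
137*(x(-10, -10) + 9) = 137*((-12 - 6*(-10)) + 9) = 137*((-12 + 60) + 9) = 137*(48 + 9) = 137*57 = 7809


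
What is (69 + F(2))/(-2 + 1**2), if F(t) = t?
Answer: -71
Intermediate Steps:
(69 + F(2))/(-2 + 1**2) = (69 + 2)/(-2 + 1**2) = 71/(-2 + 1) = 71/(-1) = 71*(-1) = -71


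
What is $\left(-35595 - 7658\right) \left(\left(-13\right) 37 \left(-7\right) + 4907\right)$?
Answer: $-357875322$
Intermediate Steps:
$\left(-35595 - 7658\right) \left(\left(-13\right) 37 \left(-7\right) + 4907\right) = - 43253 \left(\left(-481\right) \left(-7\right) + 4907\right) = - 43253 \left(3367 + 4907\right) = \left(-43253\right) 8274 = -357875322$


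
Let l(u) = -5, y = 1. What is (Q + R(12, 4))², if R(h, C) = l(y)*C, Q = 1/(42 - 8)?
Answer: 461041/1156 ≈ 398.82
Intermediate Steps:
Q = 1/34 ≈ 0.029412
R(h, C) = -5*C
(Q + R(12, 4))² = (1/34 - 5*4)² = (1/34 - 20)² = (-679/34)² = 461041/1156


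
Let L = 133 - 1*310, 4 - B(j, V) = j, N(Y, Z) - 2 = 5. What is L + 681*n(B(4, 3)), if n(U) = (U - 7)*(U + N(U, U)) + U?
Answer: -33546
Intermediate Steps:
N(Y, Z) = 7 (N(Y, Z) = 2 + 5 = 7)
B(j, V) = 4 - j
L = -177 (L = 133 - 310 = -177)
n(U) = U + (-7 + U)*(7 + U) (n(U) = (U - 7)*(U + 7) + U = (-7 + U)*(7 + U) + U = U + (-7 + U)*(7 + U))
L + 681*n(B(4, 3)) = -177 + 681*(-49 + (4 - 1*4) + (4 - 1*4)²) = -177 + 681*(-49 + (4 - 4) + (4 - 4)²) = -177 + 681*(-49 + 0 + 0²) = -177 + 681*(-49 + 0 + 0) = -177 + 681*(-49) = -177 - 33369 = -33546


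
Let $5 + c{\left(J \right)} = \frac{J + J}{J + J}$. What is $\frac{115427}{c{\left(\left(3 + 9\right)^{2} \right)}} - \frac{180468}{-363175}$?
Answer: $- \frac{41919478853}{1452700} \approx -28856.0$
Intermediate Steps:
$c{\left(J \right)} = -4$ ($c{\left(J \right)} = -5 + \frac{J + J}{J + J} = -5 + \frac{2 J}{2 J} = -5 + 2 J \frac{1}{2 J} = -5 + 1 = -4$)
$\frac{115427}{c{\left(\left(3 + 9\right)^{2} \right)}} - \frac{180468}{-363175} = \frac{115427}{-4} - \frac{180468}{-363175} = 115427 \left(- \frac{1}{4}\right) - - \frac{180468}{363175} = - \frac{115427}{4} + \frac{180468}{363175} = - \frac{41919478853}{1452700}$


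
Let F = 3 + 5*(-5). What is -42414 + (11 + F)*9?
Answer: -42513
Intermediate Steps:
F = -22 (F = 3 - 25 = -22)
-42414 + (11 + F)*9 = -42414 + (11 - 22)*9 = -42414 - 11*9 = -42414 - 99 = -42513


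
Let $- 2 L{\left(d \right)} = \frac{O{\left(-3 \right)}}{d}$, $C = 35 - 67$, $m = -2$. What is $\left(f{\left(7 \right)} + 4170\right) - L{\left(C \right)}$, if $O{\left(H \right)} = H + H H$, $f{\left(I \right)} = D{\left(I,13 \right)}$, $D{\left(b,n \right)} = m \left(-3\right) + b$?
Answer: $\frac{133853}{32} \approx 4182.9$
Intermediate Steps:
$D{\left(b,n \right)} = 6 + b$ ($D{\left(b,n \right)} = \left(-2\right) \left(-3\right) + b = 6 + b$)
$f{\left(I \right)} = 6 + I$
$O{\left(H \right)} = H + H^{2}$
$C = -32$
$L{\left(d \right)} = - \frac{3}{d}$ ($L{\left(d \right)} = - \frac{- 3 \left(1 - 3\right) \frac{1}{d}}{2} = - \frac{\left(-3\right) \left(-2\right) \frac{1}{d}}{2} = - \frac{6 \frac{1}{d}}{2} = - \frac{3}{d}$)
$\left(f{\left(7 \right)} + 4170\right) - L{\left(C \right)} = \left(\left(6 + 7\right) + 4170\right) - - \frac{3}{-32} = \left(13 + 4170\right) - \left(-3\right) \left(- \frac{1}{32}\right) = 4183 - \frac{3}{32} = \frac{133853}{32}$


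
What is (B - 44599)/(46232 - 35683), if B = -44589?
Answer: -8108/959 ≈ -8.4546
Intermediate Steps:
(B - 44599)/(46232 - 35683) = (-44589 - 44599)/(46232 - 35683) = -89188/10549 = -89188*1/10549 = -8108/959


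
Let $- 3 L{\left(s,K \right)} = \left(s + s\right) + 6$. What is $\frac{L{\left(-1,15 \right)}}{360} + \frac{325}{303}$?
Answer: $\frac{29149}{27270} \approx 1.0689$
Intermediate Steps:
$L{\left(s,K \right)} = -2 - \frac{2 s}{3}$ ($L{\left(s,K \right)} = - \frac{\left(s + s\right) + 6}{3} = - \frac{2 s + 6}{3} = - \frac{6 + 2 s}{3} = -2 - \frac{2 s}{3}$)
$\frac{L{\left(-1,15 \right)}}{360} + \frac{325}{303} = \frac{-2 - - \frac{2}{3}}{360} + \frac{325}{303} = \left(-2 + \frac{2}{3}\right) \frac{1}{360} + 325 \cdot \frac{1}{303} = \left(- \frac{4}{3}\right) \frac{1}{360} + \frac{325}{303} = - \frac{1}{270} + \frac{325}{303} = \frac{29149}{27270}$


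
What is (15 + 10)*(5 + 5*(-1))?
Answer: 0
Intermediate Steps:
(15 + 10)*(5 + 5*(-1)) = 25*(5 - 5) = 25*0 = 0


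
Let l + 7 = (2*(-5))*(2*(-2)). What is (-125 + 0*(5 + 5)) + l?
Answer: -92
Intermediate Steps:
l = 33 (l = -7 + (2*(-5))*(2*(-2)) = -7 - 10*(-4) = -7 + 40 = 33)
(-125 + 0*(5 + 5)) + l = (-125 + 0*(5 + 5)) + 33 = (-125 + 0*10) + 33 = (-125 + 0) + 33 = -125 + 33 = -92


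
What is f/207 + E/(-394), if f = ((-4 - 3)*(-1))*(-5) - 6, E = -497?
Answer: 86725/81558 ≈ 1.0634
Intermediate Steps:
f = -41 (f = -7*(-1)*(-5) - 6 = 7*(-5) - 6 = -35 - 6 = -41)
f/207 + E/(-394) = -41/207 - 497/(-394) = -41*1/207 - 497*(-1/394) = -41/207 + 497/394 = 86725/81558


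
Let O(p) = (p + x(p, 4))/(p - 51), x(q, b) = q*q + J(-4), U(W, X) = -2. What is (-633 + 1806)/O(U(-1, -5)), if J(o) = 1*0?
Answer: -62169/2 ≈ -31085.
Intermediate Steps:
J(o) = 0
x(q, b) = q² (x(q, b) = q*q + 0 = q² + 0 = q²)
O(p) = (p + p²)/(-51 + p) (O(p) = (p + p²)/(p - 51) = (p + p²)/(-51 + p))
(-633 + 1806)/O(U(-1, -5)) = (-633 + 1806)/((-2*(1 - 2)/(-51 - 2))) = 1173/((-2*(-1)/(-53))) = 1173/((-2*(-1/53)*(-1))) = 1173/(-2/53) = 1173*(-53/2) = -62169/2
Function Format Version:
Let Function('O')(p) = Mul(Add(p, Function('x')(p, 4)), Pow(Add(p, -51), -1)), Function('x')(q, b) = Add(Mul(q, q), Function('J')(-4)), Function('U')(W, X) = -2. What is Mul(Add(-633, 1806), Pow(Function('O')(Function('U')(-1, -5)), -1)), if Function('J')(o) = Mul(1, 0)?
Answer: Rational(-62169, 2) ≈ -31085.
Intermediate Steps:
Function('J')(o) = 0
Function('x')(q, b) = Pow(q, 2) (Function('x')(q, b) = Add(Mul(q, q), 0) = Add(Pow(q, 2), 0) = Pow(q, 2))
Function('O')(p) = Mul(Pow(Add(-51, p), -1), Add(p, Pow(p, 2))) (Function('O')(p) = Mul(Add(p, Pow(p, 2)), Pow(Add(p, -51), -1)) = Mul(Add(p, Pow(p, 2)), Pow(Add(-51, p), -1)) = Mul(Pow(Add(-51, p), -1), Add(p, Pow(p, 2))))
Mul(Add(-633, 1806), Pow(Function('O')(Function('U')(-1, -5)), -1)) = Mul(Add(-633, 1806), Pow(Mul(-2, Pow(Add(-51, -2), -1), Add(1, -2)), -1)) = Mul(1173, Pow(Mul(-2, Pow(-53, -1), -1), -1)) = Mul(1173, Pow(Mul(-2, Rational(-1, 53), -1), -1)) = Mul(1173, Pow(Rational(-2, 53), -1)) = Mul(1173, Rational(-53, 2)) = Rational(-62169, 2)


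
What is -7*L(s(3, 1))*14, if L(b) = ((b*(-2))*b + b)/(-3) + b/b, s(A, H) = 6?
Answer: -2254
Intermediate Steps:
L(b) = 1 - b/3 + 2*b**2/3 (L(b) = ((-2*b)*b + b)*(-1/3) + 1 = (-2*b**2 + b)*(-1/3) + 1 = (b - 2*b**2)*(-1/3) + 1 = (-b/3 + 2*b**2/3) + 1 = 1 - b/3 + 2*b**2/3)
-7*L(s(3, 1))*14 = -7*(1 - 1/3*6 + (2/3)*6**2)*14 = -7*(1 - 2 + (2/3)*36)*14 = -7*(1 - 2 + 24)*14 = -7*23*14 = -161*14 = -2254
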